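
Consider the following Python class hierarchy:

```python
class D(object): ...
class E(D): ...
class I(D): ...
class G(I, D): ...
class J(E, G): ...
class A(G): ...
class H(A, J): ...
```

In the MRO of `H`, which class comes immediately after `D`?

L[H] = H + merge(L[A], L[J], [A J])
  take A:  [A G I D object] + [J E G I D object] + [A J]
  take J:  [G I D object] + [J E G I D object] + [J]
  take E:  [G I D object] + [E G I D object]
  take G:  [G I D object] + [G I D object]
  take I:  [I D object] + [I D object]
  take D:  [D object] + [D object]
  take object:  [object] + [object]
MRO: H A J E G I D object
D is at position 6; next is object.

object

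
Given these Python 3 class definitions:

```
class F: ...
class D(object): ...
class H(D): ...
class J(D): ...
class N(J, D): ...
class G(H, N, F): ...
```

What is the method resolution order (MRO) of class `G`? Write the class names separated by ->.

G -> H -> N -> J -> D -> F -> object

L[G] = G + merge(L[H], L[N], L[F], [H N F])
  take H:  [H D object] + [N J D object] + [F object] + [H N F]
  take N:  [D object] + [N J D object] + [F object] + [N F]
  take J:  [D object] + [J D object] + [F object] + [F]
  take D:  [D object] + [D object] + [F object] + [F]
  take F:  [object] + [object] + [F object] + [F]
  take object:  [object] + [object] + [object]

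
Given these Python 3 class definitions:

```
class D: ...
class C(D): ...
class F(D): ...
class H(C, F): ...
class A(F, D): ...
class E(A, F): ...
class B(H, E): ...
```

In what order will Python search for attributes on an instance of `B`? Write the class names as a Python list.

L[B] = B + merge(L[H], L[E], [H E])
  take H:  [H C F D object] + [E A F D object] + [H E]
  take C:  [C F D object] + [E A F D object] + [E]
  take E:  [F D object] + [E A F D object] + [E]
  take A:  [F D object] + [A F D object]
  take F:  [F D object] + [F D object]
  take D:  [D object] + [D object]
  take object:  [object] + [object]

[B, H, C, E, A, F, D, object]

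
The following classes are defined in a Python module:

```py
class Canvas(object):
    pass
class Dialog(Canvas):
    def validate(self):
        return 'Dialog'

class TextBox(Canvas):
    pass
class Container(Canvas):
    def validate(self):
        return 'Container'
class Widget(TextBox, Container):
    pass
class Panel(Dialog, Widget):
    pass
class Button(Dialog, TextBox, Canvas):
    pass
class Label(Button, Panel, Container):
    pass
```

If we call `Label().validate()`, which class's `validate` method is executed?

L[Label] = Label + merge(L[Button], L[Panel], L[Container], [Button Panel Container])
  take Button:  [Button Dialog TextBox Canvas object] + [Panel Dialog Widget TextBox Container Canvas object] + [Container Canvas object] + [Button Panel Container]
  take Panel:  [Dialog TextBox Canvas object] + [Panel Dialog Widget TextBox Container Canvas object] + [Container Canvas object] + [Panel Container]
  take Dialog:  [Dialog TextBox Canvas object] + [Dialog Widget TextBox Container Canvas object] + [Container Canvas object] + [Container]
  take Widget:  [TextBox Canvas object] + [Widget TextBox Container Canvas object] + [Container Canvas object] + [Container]
  take TextBox:  [TextBox Canvas object] + [TextBox Container Canvas object] + [Container Canvas object] + [Container]
  take Container:  [Canvas object] + [Container Canvas object] + [Container Canvas object] + [Container]
  take Canvas:  [Canvas object] + [Canvas object] + [Canvas object]
  take object:  [object] + [object] + [object]
MRO: Label Button Panel Dialog Widget TextBox Container Canvas object
validate is defined in: Container, Dialog. First along the MRO is Dialog.

Dialog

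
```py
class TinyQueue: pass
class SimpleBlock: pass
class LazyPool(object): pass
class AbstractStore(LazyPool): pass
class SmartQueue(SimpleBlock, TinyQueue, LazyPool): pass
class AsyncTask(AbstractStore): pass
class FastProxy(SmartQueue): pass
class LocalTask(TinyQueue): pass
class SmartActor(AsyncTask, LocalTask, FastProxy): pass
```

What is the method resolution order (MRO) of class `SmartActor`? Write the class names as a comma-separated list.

SmartActor, AsyncTask, AbstractStore, LocalTask, FastProxy, SmartQueue, SimpleBlock, TinyQueue, LazyPool, object

L[SmartActor] = SmartActor + merge(L[AsyncTask], L[LocalTask], L[FastProxy], [AsyncTask LocalTask FastProxy])
  take AsyncTask:  [AsyncTask AbstractStore LazyPool object] + [LocalTask TinyQueue object] + [FastProxy SmartQueue SimpleBlock TinyQueue LazyPool object] + [AsyncTask LocalTask FastProxy]
  take AbstractStore:  [AbstractStore LazyPool object] + [LocalTask TinyQueue object] + [FastProxy SmartQueue SimpleBlock TinyQueue LazyPool object] + [LocalTask FastProxy]
  take LocalTask:  [LazyPool object] + [LocalTask TinyQueue object] + [FastProxy SmartQueue SimpleBlock TinyQueue LazyPool object] + [LocalTask FastProxy]
  take FastProxy:  [LazyPool object] + [TinyQueue object] + [FastProxy SmartQueue SimpleBlock TinyQueue LazyPool object] + [FastProxy]
  take SmartQueue:  [LazyPool object] + [TinyQueue object] + [SmartQueue SimpleBlock TinyQueue LazyPool object]
  take SimpleBlock:  [LazyPool object] + [TinyQueue object] + [SimpleBlock TinyQueue LazyPool object]
  take TinyQueue:  [LazyPool object] + [TinyQueue object] + [TinyQueue LazyPool object]
  take LazyPool:  [LazyPool object] + [object] + [LazyPool object]
  take object:  [object] + [object] + [object]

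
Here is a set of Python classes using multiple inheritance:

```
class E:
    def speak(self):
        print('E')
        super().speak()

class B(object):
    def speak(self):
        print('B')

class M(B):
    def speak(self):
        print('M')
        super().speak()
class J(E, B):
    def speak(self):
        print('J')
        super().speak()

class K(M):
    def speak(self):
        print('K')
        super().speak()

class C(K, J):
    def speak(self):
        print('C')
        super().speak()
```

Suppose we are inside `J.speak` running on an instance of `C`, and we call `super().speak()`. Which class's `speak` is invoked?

E

L[C] = C + merge(L[K], L[J], [K J])
  take K:  [K M B object] + [J E B object] + [K J]
  take M:  [M B object] + [J E B object] + [J]
  take J:  [B object] + [J E B object] + [J]
  take E:  [B object] + [E B object]
  take B:  [B object] + [B object]
  take object:  [object] + [object]
MRO: C K M J E B object
super() in J.speak on a C instance goes to the class after J in C's MRO: E.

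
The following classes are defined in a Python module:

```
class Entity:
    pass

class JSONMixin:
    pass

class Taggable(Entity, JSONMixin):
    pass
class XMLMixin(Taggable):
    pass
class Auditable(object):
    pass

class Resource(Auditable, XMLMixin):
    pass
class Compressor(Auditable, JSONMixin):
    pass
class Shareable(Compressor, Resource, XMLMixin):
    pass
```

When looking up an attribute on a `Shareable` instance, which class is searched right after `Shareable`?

Compressor

L[Shareable] = Shareable + merge(L[Compressor], L[Resource], L[XMLMixin], [Compressor Resource XMLMixin])
  take Compressor:  [Compressor Auditable JSONMixin object] + [Resource Auditable XMLMixin Taggable Entity JSONMixin object] + [XMLMixin Taggable Entity JSONMixin object] + [Compressor Resource XMLMixin]
  take Resource:  [Auditable JSONMixin object] + [Resource Auditable XMLMixin Taggable Entity JSONMixin object] + [XMLMixin Taggable Entity JSONMixin object] + [Resource XMLMixin]
  take Auditable:  [Auditable JSONMixin object] + [Auditable XMLMixin Taggable Entity JSONMixin object] + [XMLMixin Taggable Entity JSONMixin object] + [XMLMixin]
  take XMLMixin:  [JSONMixin object] + [XMLMixin Taggable Entity JSONMixin object] + [XMLMixin Taggable Entity JSONMixin object] + [XMLMixin]
  take Taggable:  [JSONMixin object] + [Taggable Entity JSONMixin object] + [Taggable Entity JSONMixin object]
  take Entity:  [JSONMixin object] + [Entity JSONMixin object] + [Entity JSONMixin object]
  take JSONMixin:  [JSONMixin object] + [JSONMixin object] + [JSONMixin object]
  take object:  [object] + [object] + [object]
MRO: Shareable Compressor Resource Auditable XMLMixin Taggable Entity JSONMixin object
Shareable is at position 0; next is Compressor.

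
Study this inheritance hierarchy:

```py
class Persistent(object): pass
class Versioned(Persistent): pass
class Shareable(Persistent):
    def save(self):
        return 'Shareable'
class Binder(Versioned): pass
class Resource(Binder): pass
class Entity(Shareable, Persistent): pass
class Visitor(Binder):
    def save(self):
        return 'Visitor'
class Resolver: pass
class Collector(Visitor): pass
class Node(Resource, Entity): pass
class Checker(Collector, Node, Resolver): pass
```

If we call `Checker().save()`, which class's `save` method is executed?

Visitor

L[Checker] = Checker + merge(L[Collector], L[Node], L[Resolver], [Collector Node Resolver])
  take Collector:  [Collector Visitor Binder Versioned Persistent object] + [Node Resource Binder Versioned Entity Shareable Persistent object] + [Resolver object] + [Collector Node Resolver]
  take Visitor:  [Visitor Binder Versioned Persistent object] + [Node Resource Binder Versioned Entity Shareable Persistent object] + [Resolver object] + [Node Resolver]
  take Node:  [Binder Versioned Persistent object] + [Node Resource Binder Versioned Entity Shareable Persistent object] + [Resolver object] + [Node Resolver]
  take Resource:  [Binder Versioned Persistent object] + [Resource Binder Versioned Entity Shareable Persistent object] + [Resolver object] + [Resolver]
  take Binder:  [Binder Versioned Persistent object] + [Binder Versioned Entity Shareable Persistent object] + [Resolver object] + [Resolver]
  take Versioned:  [Versioned Persistent object] + [Versioned Entity Shareable Persistent object] + [Resolver object] + [Resolver]
  take Entity:  [Persistent object] + [Entity Shareable Persistent object] + [Resolver object] + [Resolver]
  take Shareable:  [Persistent object] + [Shareable Persistent object] + [Resolver object] + [Resolver]
  take Persistent:  [Persistent object] + [Persistent object] + [Resolver object] + [Resolver]
  take Resolver:  [object] + [object] + [Resolver object] + [Resolver]
  take object:  [object] + [object] + [object]
MRO: Checker Collector Visitor Node Resource Binder Versioned Entity Shareable Persistent Resolver object
save is defined in: Shareable, Visitor. First along the MRO is Visitor.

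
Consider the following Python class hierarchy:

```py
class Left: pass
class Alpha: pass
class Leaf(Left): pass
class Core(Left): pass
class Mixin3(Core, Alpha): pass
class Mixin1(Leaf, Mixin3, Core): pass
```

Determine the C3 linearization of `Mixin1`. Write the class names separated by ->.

L[Mixin1] = Mixin1 + merge(L[Leaf], L[Mixin3], L[Core], [Leaf Mixin3 Core])
  take Leaf:  [Leaf Left object] + [Mixin3 Core Left Alpha object] + [Core Left object] + [Leaf Mixin3 Core]
  take Mixin3:  [Left object] + [Mixin3 Core Left Alpha object] + [Core Left object] + [Mixin3 Core]
  take Core:  [Left object] + [Core Left Alpha object] + [Core Left object] + [Core]
  take Left:  [Left object] + [Left Alpha object] + [Left object]
  take Alpha:  [object] + [Alpha object] + [object]
  take object:  [object] + [object] + [object]

Mixin1 -> Leaf -> Mixin3 -> Core -> Left -> Alpha -> object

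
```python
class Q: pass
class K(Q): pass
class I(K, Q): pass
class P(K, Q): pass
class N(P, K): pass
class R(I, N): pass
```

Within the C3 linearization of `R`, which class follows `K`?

L[R] = R + merge(L[I], L[N], [I N])
  take I:  [I K Q object] + [N P K Q object] + [I N]
  take N:  [K Q object] + [N P K Q object] + [N]
  take P:  [K Q object] + [P K Q object]
  take K:  [K Q object] + [K Q object]
  take Q:  [Q object] + [Q object]
  take object:  [object] + [object]
MRO: R I N P K Q object
K is at position 4; next is Q.

Q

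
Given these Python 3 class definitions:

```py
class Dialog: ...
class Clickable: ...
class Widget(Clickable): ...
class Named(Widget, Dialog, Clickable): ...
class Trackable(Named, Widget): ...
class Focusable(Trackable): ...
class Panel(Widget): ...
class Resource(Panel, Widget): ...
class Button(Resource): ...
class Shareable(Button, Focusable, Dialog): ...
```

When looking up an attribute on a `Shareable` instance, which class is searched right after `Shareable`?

L[Shareable] = Shareable + merge(L[Button], L[Focusable], L[Dialog], [Button Focusable Dialog])
  take Button:  [Button Resource Panel Widget Clickable object] + [Focusable Trackable Named Widget Dialog Clickable object] + [Dialog object] + [Button Focusable Dialog]
  take Resource:  [Resource Panel Widget Clickable object] + [Focusable Trackable Named Widget Dialog Clickable object] + [Dialog object] + [Focusable Dialog]
  take Panel:  [Panel Widget Clickable object] + [Focusable Trackable Named Widget Dialog Clickable object] + [Dialog object] + [Focusable Dialog]
  take Focusable:  [Widget Clickable object] + [Focusable Trackable Named Widget Dialog Clickable object] + [Dialog object] + [Focusable Dialog]
  take Trackable:  [Widget Clickable object] + [Trackable Named Widget Dialog Clickable object] + [Dialog object] + [Dialog]
  take Named:  [Widget Clickable object] + [Named Widget Dialog Clickable object] + [Dialog object] + [Dialog]
  take Widget:  [Widget Clickable object] + [Widget Dialog Clickable object] + [Dialog object] + [Dialog]
  take Dialog:  [Clickable object] + [Dialog Clickable object] + [Dialog object] + [Dialog]
  take Clickable:  [Clickable object] + [Clickable object] + [object]
  take object:  [object] + [object] + [object]
MRO: Shareable Button Resource Panel Focusable Trackable Named Widget Dialog Clickable object
Shareable is at position 0; next is Button.

Button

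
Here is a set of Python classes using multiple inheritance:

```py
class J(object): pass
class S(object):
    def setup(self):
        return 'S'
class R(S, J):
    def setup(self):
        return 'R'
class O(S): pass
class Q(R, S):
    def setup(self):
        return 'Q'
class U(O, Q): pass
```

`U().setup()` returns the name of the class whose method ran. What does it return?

L[U] = U + merge(L[O], L[Q], [O Q])
  take O:  [O S object] + [Q R S J object] + [O Q]
  take Q:  [S object] + [Q R S J object] + [Q]
  take R:  [S object] + [R S J object]
  take S:  [S object] + [S J object]
  take J:  [object] + [J object]
  take object:  [object] + [object]
MRO: U O Q R S J object
setup is defined in: Q, R, S. First along the MRO is Q.

Q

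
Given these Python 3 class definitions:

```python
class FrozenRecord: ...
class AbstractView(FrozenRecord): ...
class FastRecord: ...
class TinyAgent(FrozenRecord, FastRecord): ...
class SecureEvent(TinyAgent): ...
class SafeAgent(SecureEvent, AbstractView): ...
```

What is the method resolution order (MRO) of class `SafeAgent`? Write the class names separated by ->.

SafeAgent -> SecureEvent -> TinyAgent -> AbstractView -> FrozenRecord -> FastRecord -> object

L[SafeAgent] = SafeAgent + merge(L[SecureEvent], L[AbstractView], [SecureEvent AbstractView])
  take SecureEvent:  [SecureEvent TinyAgent FrozenRecord FastRecord object] + [AbstractView FrozenRecord object] + [SecureEvent AbstractView]
  take TinyAgent:  [TinyAgent FrozenRecord FastRecord object] + [AbstractView FrozenRecord object] + [AbstractView]
  take AbstractView:  [FrozenRecord FastRecord object] + [AbstractView FrozenRecord object] + [AbstractView]
  take FrozenRecord:  [FrozenRecord FastRecord object] + [FrozenRecord object]
  take FastRecord:  [FastRecord object] + [object]
  take object:  [object] + [object]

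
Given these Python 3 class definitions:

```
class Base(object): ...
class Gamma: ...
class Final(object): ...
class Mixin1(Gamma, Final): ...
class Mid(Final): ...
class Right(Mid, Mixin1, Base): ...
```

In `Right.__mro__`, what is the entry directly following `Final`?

Base

L[Right] = Right + merge(L[Mid], L[Mixin1], L[Base], [Mid Mixin1 Base])
  take Mid:  [Mid Final object] + [Mixin1 Gamma Final object] + [Base object] + [Mid Mixin1 Base]
  take Mixin1:  [Final object] + [Mixin1 Gamma Final object] + [Base object] + [Mixin1 Base]
  take Gamma:  [Final object] + [Gamma Final object] + [Base object] + [Base]
  take Final:  [Final object] + [Final object] + [Base object] + [Base]
  take Base:  [object] + [object] + [Base object] + [Base]
  take object:  [object] + [object] + [object]
MRO: Right Mid Mixin1 Gamma Final Base object
Final is at position 4; next is Base.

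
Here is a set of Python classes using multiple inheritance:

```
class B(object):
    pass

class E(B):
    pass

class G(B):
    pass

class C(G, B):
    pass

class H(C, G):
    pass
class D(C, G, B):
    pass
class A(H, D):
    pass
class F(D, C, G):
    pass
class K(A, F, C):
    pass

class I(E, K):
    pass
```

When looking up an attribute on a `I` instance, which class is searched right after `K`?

L[I] = I + merge(L[E], L[K], [E K])
  take E:  [E B object] + [K A H F D C G B object] + [E K]
  take K:  [B object] + [K A H F D C G B object] + [K]
  take A:  [B object] + [A H F D C G B object]
  take H:  [B object] + [H F D C G B object]
  take F:  [B object] + [F D C G B object]
  take D:  [B object] + [D C G B object]
  take C:  [B object] + [C G B object]
  take G:  [B object] + [G B object]
  take B:  [B object] + [B object]
  take object:  [object] + [object]
MRO: I E K A H F D C G B object
K is at position 2; next is A.

A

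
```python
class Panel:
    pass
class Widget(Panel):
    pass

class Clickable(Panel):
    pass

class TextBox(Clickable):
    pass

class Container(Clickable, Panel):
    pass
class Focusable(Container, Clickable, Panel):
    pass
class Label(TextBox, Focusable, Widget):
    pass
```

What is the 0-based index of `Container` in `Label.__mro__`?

3

L[Label] = Label + merge(L[TextBox], L[Focusable], L[Widget], [TextBox Focusable Widget])
  take TextBox:  [TextBox Clickable Panel object] + [Focusable Container Clickable Panel object] + [Widget Panel object] + [TextBox Focusable Widget]
  take Focusable:  [Clickable Panel object] + [Focusable Container Clickable Panel object] + [Widget Panel object] + [Focusable Widget]
  take Container:  [Clickable Panel object] + [Container Clickable Panel object] + [Widget Panel object] + [Widget]
  take Clickable:  [Clickable Panel object] + [Clickable Panel object] + [Widget Panel object] + [Widget]
  take Widget:  [Panel object] + [Panel object] + [Widget Panel object] + [Widget]
  take Panel:  [Panel object] + [Panel object] + [Panel object]
  take object:  [object] + [object] + [object]
MRO: Label TextBox Focusable Container Clickable Widget Panel object
Container sits at index 3.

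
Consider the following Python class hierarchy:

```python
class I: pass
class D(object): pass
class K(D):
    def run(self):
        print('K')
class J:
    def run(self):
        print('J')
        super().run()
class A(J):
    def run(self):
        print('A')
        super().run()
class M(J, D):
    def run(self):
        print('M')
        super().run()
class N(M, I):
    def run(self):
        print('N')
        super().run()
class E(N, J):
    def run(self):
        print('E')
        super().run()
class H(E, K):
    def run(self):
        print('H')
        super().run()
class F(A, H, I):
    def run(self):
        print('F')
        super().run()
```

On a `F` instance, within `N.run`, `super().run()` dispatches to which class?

M

L[F] = F + merge(L[A], L[H], L[I], [A H I])
  take A:  [A J object] + [H E N M J K D I object] + [I object] + [A H I]
  take H:  [J object] + [H E N M J K D I object] + [I object] + [H I]
  take E:  [J object] + [E N M J K D I object] + [I object] + [I]
  take N:  [J object] + [N M J K D I object] + [I object] + [I]
  take M:  [J object] + [M J K D I object] + [I object] + [I]
  take J:  [J object] + [J K D I object] + [I object] + [I]
  take K:  [object] + [K D I object] + [I object] + [I]
  take D:  [object] + [D I object] + [I object] + [I]
  take I:  [object] + [I object] + [I object] + [I]
  take object:  [object] + [object] + [object]
MRO: F A H E N M J K D I object
super() in N.run on a F instance goes to the class after N in F's MRO: M.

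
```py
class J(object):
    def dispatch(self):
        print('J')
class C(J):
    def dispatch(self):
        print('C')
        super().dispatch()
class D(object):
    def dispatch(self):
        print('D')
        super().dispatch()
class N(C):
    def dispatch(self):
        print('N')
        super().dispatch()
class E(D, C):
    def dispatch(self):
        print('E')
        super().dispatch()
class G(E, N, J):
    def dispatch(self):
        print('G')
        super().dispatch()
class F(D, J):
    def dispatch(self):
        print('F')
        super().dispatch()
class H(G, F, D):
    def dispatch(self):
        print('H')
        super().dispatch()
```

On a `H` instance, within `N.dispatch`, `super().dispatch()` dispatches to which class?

C

L[H] = H + merge(L[G], L[F], L[D], [G F D])
  take G:  [G E D N C J object] + [F D J object] + [D object] + [G F D]
  take E:  [E D N C J object] + [F D J object] + [D object] + [F D]
  take F:  [D N C J object] + [F D J object] + [D object] + [F D]
  take D:  [D N C J object] + [D J object] + [D object] + [D]
  take N:  [N C J object] + [J object] + [object]
  take C:  [C J object] + [J object] + [object]
  take J:  [J object] + [J object] + [object]
  take object:  [object] + [object] + [object]
MRO: H G E F D N C J object
super() in N.dispatch on a H instance goes to the class after N in H's MRO: C.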